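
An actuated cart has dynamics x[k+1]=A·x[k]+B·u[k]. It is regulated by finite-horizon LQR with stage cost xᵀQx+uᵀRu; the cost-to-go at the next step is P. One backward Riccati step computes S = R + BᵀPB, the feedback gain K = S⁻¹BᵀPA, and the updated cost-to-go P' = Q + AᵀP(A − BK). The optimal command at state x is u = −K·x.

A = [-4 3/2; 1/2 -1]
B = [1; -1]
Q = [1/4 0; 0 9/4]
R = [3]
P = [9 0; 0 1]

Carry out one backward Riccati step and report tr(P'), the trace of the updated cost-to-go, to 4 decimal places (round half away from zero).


BᵀP = [9.0000 -1.0000]
S = R + BᵀPB = [3] + [10.0000] = [13.0000]
BᵀPA = [-36.5000 14.5000]
K = S⁻¹·BᵀPA = [-2.8077 1.1154]
A−BK = [-1.1923 0.3846; -2.3077 0.1154]
AᵀP(A−BK) = [41.7692 -13.7885; -13.7885 5.0769]
P' = Q + AᵀP(A−BK) = [42.0192 -13.7885; -13.7885 7.3269]
tr(P') = 49.3462

49.3462


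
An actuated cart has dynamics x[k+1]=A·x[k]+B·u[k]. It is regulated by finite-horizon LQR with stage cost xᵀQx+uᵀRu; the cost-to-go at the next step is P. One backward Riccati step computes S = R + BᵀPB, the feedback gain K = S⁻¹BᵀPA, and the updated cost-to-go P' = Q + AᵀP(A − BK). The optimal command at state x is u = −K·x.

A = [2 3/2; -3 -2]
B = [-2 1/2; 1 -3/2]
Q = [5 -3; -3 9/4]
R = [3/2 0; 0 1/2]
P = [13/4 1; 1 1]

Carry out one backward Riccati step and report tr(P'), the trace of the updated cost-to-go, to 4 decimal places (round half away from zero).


BᵀP = [-5.5000 -1.0000; 0.1250 -1.0000]
S = R + BᵀPB = [3/2 0; 0 1/2] + [10.0000 -1.2500; -1.2500 1.5625] = [11.5000 -1.2500; -1.2500 2.0625]
BᵀPA = [-8.0000 -6.2500; 3.2500 2.1875]
K = S⁻¹·BᵀPA = [-0.5614 -0.4584; 1.2355 0.7828]
A−BK = [0.2595 0.1918; -0.5853 -0.3674]
AᵀP(A−BK) = [1.4937 1.0388; 1.0388 0.7352]
P' = Q + AᵀP(A−BK) = [6.4937 -1.9612; -1.9612 2.9852]
tr(P') = 9.4788

9.4788


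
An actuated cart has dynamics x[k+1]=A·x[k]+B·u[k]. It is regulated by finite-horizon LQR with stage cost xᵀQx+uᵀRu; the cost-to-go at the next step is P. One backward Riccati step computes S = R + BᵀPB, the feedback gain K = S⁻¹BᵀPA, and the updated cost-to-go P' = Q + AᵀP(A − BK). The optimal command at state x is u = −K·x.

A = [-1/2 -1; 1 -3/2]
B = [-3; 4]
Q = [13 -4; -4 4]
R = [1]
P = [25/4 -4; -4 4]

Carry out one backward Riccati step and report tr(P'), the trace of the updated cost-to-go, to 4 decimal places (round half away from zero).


20.0935

BᵀP = [-34.7500 28.0000]
S = R + BᵀPB = [1] + [216.2500] = [217.2500]
BᵀPA = [45.3750 -7.2500]
K = S⁻¹·BᵀPA = [0.2089 -0.0334]
A−BK = [0.1266 -1.1001; 0.1646 -1.3665]
AᵀP(A−BK) = [0.0854 -0.3608; -0.3608 3.0081]
P' = Q + AᵀP(A−BK) = [13.0854 -4.3608; -4.3608 7.0081]
tr(P') = 20.0935


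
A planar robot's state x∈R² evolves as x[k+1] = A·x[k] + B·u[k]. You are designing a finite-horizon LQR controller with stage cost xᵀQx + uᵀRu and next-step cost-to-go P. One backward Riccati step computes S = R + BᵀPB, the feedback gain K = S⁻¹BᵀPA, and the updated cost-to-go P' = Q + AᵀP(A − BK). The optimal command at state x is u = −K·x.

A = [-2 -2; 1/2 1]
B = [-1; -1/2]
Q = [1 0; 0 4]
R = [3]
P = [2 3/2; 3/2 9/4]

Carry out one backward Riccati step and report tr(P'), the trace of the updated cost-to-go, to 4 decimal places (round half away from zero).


11.1593

BᵀP = [-2.7500 -2.6250]
S = R + BᵀPB = [3] + [4.0625] = [7.0625]
BᵀPA = [4.1875 2.8750]
K = S⁻¹·BᵀPA = [0.5929 0.4071]
A−BK = [-1.4071 -1.5929; 0.7965 1.2035]
AᵀP(A−BK) = [3.0796 2.9204; 2.9204 3.0796]
P' = Q + AᵀP(A−BK) = [4.0796 2.9204; 2.9204 7.0796]
tr(P') = 11.1593


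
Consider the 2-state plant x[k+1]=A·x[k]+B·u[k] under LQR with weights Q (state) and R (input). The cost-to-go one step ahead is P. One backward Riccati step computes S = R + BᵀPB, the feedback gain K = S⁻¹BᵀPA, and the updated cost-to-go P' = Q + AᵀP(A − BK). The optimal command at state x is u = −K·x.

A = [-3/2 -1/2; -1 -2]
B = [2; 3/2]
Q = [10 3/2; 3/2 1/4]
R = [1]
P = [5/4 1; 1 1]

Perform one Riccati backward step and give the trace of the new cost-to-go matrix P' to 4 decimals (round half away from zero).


BᵀP = [4.0000 3.5000]
S = R + BᵀPB = [1] + [13.2500] = [14.2500]
BᵀPA = [-9.5000 -9.0000]
K = S⁻¹·BᵀPA = [-0.6667 -0.6316]
A−BK = [-0.1667 0.7632; 0.0000 -1.0526]
AᵀP(A−BK) = [0.4792 0.4375; 0.4375 0.6283]
P' = Q + AᵀP(A−BK) = [10.4792 1.9375; 1.9375 0.8783]
tr(P') = 11.3575

11.3575


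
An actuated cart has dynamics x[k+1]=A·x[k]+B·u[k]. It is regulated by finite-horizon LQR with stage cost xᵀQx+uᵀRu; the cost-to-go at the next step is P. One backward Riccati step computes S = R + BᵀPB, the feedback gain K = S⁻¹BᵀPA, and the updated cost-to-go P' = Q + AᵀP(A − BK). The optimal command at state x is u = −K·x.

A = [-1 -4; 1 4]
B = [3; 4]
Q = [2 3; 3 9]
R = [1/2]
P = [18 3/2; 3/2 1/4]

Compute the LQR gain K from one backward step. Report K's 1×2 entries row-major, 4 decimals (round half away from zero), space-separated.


BᵀP = [60.0000 5.5000]
S = R + BᵀPB = [1/2] + [202.0000] = [202.5000]
BᵀPA = [-54.5000 -218.0000]
K = S⁻¹·BᵀPA = [-0.2691 -1.0765]
A−BK = [-0.1926 -0.7704; 2.0765 8.3062]
AᵀP(A−BK) = [0.5821 2.3284; 2.3284 9.3136]
P' = Q + AᵀP(A−BK) = [2.5821 5.3284; 5.3284 18.3136]
tr(P') = 20.8957

-0.2691 -1.0765


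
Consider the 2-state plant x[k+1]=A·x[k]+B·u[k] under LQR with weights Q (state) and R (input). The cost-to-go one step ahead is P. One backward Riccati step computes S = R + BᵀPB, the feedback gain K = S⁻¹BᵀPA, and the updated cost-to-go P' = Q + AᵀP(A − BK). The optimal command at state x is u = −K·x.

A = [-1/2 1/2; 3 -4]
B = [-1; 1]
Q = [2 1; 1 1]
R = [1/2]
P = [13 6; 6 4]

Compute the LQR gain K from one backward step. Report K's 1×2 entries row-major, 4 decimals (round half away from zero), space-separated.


BᵀP = [-7.0000 -2.0000]
S = R + BᵀPB = [1/2] + [5.0000] = [5.5000]
BᵀPA = [-2.5000 4.5000]
K = S⁻¹·BᵀPA = [-0.4545 0.8182]
A−BK = [-0.9545 1.3182; 3.4545 -4.8182]
AᵀP(A−BK) = [20.1136 -28.2045; -28.2045 39.5682]
P' = Q + AᵀP(A−BK) = [22.1136 -27.2045; -27.2045 40.5682]
tr(P') = 62.6818

-0.4545 0.8182


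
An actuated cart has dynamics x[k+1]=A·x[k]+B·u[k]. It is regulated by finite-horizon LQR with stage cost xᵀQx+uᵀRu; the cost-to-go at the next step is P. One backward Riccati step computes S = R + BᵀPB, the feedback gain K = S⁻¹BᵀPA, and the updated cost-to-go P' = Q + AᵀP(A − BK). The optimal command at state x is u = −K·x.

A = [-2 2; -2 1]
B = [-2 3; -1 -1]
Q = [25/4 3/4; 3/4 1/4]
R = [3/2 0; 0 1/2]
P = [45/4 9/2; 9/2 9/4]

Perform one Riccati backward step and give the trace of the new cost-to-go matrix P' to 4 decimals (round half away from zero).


BᵀP = [-27.0000 -11.2500; 29.2500 11.2500]
S = R + BᵀPB = [3/2 0; 0 1/2] + [65.2500 -69.7500; -69.7500 76.5000] = [66.7500 -69.7500; -69.7500 77.0000]
BᵀPA = [76.5000 -65.2500; -81.0000 69.7500]
K = S⁻¹·BᵀPA = [0.8765 -0.5795; -0.2580 0.3809]
A−BK = [0.5270 -0.3017; -1.3816 0.8014]
AᵀP(A−BK) = [2.0519 -1.3147; -1.3147 0.8693]
P' = Q + AᵀP(A−BK) = [8.3019 -0.5647; -0.5647 1.1193]
tr(P') = 9.4212

9.4212


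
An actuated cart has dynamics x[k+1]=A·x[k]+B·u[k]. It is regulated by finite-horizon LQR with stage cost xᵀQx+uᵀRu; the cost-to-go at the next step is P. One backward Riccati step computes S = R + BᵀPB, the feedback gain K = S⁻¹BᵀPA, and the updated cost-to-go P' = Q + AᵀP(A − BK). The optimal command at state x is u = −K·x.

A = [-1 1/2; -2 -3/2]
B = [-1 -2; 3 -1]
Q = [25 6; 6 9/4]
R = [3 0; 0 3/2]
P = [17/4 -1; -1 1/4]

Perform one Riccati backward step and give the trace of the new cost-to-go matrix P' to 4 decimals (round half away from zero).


BᵀP = [-7.2500 1.7500; -7.5000 1.7500]
S = R + BᵀPB = [3 0; 0 3/2] + [12.5000 12.7500; 12.7500 13.2500] = [15.5000 12.7500; 12.7500 14.7500]
BᵀPA = [3.7500 -6.2500; 4.0000 -6.3750]
K = S⁻¹·BᵀPA = [0.0653 -0.1651; 0.2148 -0.2895]
A−BK = [-0.5052 -0.2441; -1.9811 -1.2942]
AᵀP(A−BK) = [0.1462 -0.0979; -0.0979 0.2476]
P' = Q + AᵀP(A−BK) = [25.1462 5.9021; 5.9021 2.4976]
tr(P') = 27.6438

27.6438


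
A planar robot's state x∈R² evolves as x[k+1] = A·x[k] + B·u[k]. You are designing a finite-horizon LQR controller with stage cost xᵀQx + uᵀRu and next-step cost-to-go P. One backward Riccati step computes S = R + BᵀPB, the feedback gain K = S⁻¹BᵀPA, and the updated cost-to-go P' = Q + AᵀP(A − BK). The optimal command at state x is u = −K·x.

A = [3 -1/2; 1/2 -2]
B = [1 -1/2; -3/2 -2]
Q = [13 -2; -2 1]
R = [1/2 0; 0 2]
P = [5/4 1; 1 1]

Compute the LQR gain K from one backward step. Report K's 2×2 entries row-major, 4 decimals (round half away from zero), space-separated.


BᵀP = [-0.2500 -0.5000; -2.6250 -2.5000]
S = R + BᵀPB = [1/2 0; 0 2] + [0.5000 1.1250; 1.1250 6.3125] = [1.0000 1.1250; 1.1250 8.3125]
BᵀPA = [-1.0000 1.1250; -9.1250 6.3125]
K = S⁻¹·BᵀPA = [0.2772 0.3193; -1.1353 0.7162]
A−BK = [2.1552 -0.4612; -1.3548 -0.0887]
AᵀP(A−BK) = [4.4180 -2.2705; -2.2705 1.4324]
P' = Q + AᵀP(A−BK) = [17.4180 -4.2705; -4.2705 2.4324]
tr(P') = 19.8503

0.2772 0.3193 -1.1353 0.7162


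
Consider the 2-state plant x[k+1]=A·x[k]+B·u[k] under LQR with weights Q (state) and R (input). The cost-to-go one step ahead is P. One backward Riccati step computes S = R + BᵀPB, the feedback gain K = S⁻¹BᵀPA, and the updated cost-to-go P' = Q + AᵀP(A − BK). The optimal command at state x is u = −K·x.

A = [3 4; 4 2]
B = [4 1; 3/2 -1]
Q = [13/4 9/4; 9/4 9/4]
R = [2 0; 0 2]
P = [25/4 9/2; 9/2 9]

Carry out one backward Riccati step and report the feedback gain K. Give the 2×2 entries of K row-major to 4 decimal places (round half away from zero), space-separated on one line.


1.2576 1.0784 -1.5836 -0.2751

BᵀP = [31.7500 31.5000; 1.7500 -4.5000]
S = R + BᵀPB = [2 0; 0 2] + [174.2500 0.2500; 0.2500 6.2500] = [176.2500 0.2500; 0.2500 8.2500]
BᵀPA = [221.2500 190.0000; -12.7500 -2.0000]
K = S⁻¹·BᵀPA = [1.2576 1.0784; -1.5836 -0.2751]
A−BK = [-0.4467 -0.0385; 0.5301 0.1073]
AᵀP(A−BK) = [9.8232 3.8955; 3.8955 2.5530]
P' = Q + AᵀP(A−BK) = [13.0732 6.1455; 6.1455 4.8030]
tr(P') = 17.8762


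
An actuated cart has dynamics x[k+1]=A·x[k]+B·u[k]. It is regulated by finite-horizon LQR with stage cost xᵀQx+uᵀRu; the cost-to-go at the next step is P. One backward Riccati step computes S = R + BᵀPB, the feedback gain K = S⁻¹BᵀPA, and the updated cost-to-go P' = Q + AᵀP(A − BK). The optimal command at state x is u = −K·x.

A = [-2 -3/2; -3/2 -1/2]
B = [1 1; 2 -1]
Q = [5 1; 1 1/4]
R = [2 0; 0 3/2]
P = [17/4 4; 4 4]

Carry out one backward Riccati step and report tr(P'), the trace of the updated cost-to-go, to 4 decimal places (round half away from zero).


9.0023

BᵀP = [12.2500 12.0000; 0.2500 0.0000]
S = R + BᵀPB = [2 0; 0 3/2] + [36.2500 0.2500; 0.2500 0.2500] = [38.2500 0.2500; 0.2500 1.7500]
BᵀPA = [-42.5000 -24.3750; -0.5000 -0.3750]
K = S⁻¹·BᵀPA = [-1.1103 -0.6364; -0.1271 -0.1234]
A−BK = [-0.7626 -0.7402; 0.5935 0.6495]
AᵀP(A−BK) = [2.7495 1.6393; 1.6393 1.0028]
P' = Q + AᵀP(A−BK) = [7.7495 2.6393; 2.6393 1.2528]
tr(P') = 9.0023


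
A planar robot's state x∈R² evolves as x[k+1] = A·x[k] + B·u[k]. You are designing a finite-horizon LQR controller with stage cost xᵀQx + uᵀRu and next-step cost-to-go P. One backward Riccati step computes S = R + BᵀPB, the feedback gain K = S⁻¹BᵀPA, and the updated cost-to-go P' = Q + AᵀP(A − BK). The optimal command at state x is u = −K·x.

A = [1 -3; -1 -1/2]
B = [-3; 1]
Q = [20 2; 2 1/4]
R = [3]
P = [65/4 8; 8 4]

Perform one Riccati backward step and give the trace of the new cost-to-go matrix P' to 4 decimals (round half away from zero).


25.4828

BᵀP = [-40.7500 -20.0000]
S = R + BᵀPB = [3] + [102.2500] = [105.2500]
BᵀPA = [-20.7500 132.2500]
K = S⁻¹·BᵀPA = [-0.1971 1.2565]
A−BK = [0.4086 0.7696; -0.8029 -1.7565]
AᵀP(A−BK) = [0.1591 -0.6770; -0.6770 5.0736]
P' = Q + AᵀP(A−BK) = [20.1591 1.3230; 1.3230 5.3236]
tr(P') = 25.4828


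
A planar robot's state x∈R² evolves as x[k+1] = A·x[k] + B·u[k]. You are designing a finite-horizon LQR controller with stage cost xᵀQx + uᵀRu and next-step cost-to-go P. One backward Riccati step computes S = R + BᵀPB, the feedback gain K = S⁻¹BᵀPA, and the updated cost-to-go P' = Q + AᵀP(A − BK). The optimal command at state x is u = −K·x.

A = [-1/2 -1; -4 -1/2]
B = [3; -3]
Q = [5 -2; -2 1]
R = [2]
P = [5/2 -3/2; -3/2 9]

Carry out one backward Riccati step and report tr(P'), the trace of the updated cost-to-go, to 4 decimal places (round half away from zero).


BᵀP = [12.0000 -31.5000]
S = R + BᵀPB = [2] + [130.5000] = [132.5000]
BᵀPA = [120.0000 3.7500]
K = S⁻¹·BᵀPA = [0.9057 0.0283]
A−BK = [-3.2170 -1.0849; -1.2830 -0.4151]
AᵀP(A−BK) = [29.9458 9.4788; 9.4788 3.1439]
P' = Q + AᵀP(A−BK) = [34.9458 7.4788; 7.4788 4.1439]
tr(P') = 39.0896

39.0896


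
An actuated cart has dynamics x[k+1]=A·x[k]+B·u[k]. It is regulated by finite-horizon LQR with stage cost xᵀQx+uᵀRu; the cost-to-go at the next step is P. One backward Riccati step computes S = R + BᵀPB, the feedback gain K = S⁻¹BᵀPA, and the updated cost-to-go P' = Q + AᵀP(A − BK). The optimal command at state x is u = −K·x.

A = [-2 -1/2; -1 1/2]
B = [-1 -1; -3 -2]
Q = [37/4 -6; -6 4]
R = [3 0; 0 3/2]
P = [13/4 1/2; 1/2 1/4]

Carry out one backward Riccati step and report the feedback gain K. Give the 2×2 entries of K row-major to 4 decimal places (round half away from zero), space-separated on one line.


BᵀP = [-4.7500 -1.2500; -4.2500 -1.0000]
S = R + BᵀPB = [3 0; 0 3/2] + [8.5000 7.2500; 7.2500 6.2500] = [11.5000 7.2500; 7.2500 7.7500]
BᵀPA = [10.7500 1.7500; 9.5000 1.6250]
K = S⁻¹·BᵀPA = [0.3949 0.0487; 0.8564 0.1641]
A−BK = [-0.7487 -0.2872; 1.8974 0.9744]
AᵀP(A−BK) = [2.8692 0.7923; 0.7923 0.2731]
P' = Q + AᵀP(A−BK) = [12.1192 -5.2077; -5.2077 4.2731]
tr(P') = 16.3923

0.3949 0.0487 0.8564 0.1641


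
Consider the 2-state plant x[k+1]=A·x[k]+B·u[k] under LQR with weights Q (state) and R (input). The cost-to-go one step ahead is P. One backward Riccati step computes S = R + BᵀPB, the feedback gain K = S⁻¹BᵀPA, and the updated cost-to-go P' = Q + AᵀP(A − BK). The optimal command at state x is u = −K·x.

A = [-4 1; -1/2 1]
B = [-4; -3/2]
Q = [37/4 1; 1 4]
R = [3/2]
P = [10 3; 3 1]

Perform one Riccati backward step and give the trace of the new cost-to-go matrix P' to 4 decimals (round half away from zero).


BᵀP = [-44.5000 -13.5000]
S = R + BᵀPB = [3/2] + [198.2500] = [199.7500]
BᵀPA = [184.7500 -58.0000]
K = S⁻¹·BᵀPA = [0.9249 -0.2904]
A−BK = [-0.3004 -0.1615; 0.8874 0.5645]
AᵀP(A−BK) = [1.3736 -0.3554; -0.3554 0.1589]
P' = Q + AᵀP(A−BK) = [10.6236 0.6446; 0.6446 4.1589]
tr(P') = 14.7825

14.7825


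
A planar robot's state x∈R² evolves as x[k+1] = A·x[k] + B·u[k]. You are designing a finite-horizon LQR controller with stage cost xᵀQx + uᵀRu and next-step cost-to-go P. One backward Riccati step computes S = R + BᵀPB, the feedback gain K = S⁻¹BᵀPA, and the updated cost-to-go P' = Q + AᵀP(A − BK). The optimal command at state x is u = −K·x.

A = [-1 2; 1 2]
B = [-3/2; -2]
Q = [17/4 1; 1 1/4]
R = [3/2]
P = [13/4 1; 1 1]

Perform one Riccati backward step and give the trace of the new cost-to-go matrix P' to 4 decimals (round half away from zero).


8.2575

BᵀP = [-6.8750 -3.5000]
S = R + BᵀPB = [3/2] + [17.3125] = [18.8125]
BᵀPA = [3.3750 -20.7500]
K = S⁻¹·BᵀPA = [0.1794 -1.1030]
A−BK = [-0.7309 0.3455; 1.3588 -0.2060]
AᵀP(A−BK) = [1.6445 -0.7774; -0.7774 2.1130]
P' = Q + AᵀP(A−BK) = [5.8945 0.2226; 0.2226 2.3630]
tr(P') = 8.2575


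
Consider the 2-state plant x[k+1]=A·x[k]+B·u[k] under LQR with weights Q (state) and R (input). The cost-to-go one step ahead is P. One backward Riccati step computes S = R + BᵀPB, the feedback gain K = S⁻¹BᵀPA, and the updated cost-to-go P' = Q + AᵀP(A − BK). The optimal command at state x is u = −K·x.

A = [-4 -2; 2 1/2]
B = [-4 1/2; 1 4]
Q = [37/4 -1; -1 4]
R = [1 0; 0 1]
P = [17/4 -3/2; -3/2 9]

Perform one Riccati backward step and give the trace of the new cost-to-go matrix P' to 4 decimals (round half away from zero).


BᵀP = [-18.5000 15.0000; -3.8750 35.2500]
S = R + BᵀPB = [1 0; 0 1] + [89.0000 50.7500; 50.7500 139.0625] = [90.0000 50.7500; 50.7500 140.0625]
BᵀPA = [104.0000 44.5000; 86.0000 25.3750]
K = S⁻¹·BᵀPA = [1.0171 0.4930; 0.2455 0.0025]
A−BK = [-0.0542 -0.0292; 0.0010 -0.0031]
AᵀP(A−BK) = [1.1075 0.5086; 0.5086 0.2465]
P' = Q + AᵀP(A−BK) = [10.3575 -0.4914; -0.4914 4.2465]
tr(P') = 14.6040

14.6040


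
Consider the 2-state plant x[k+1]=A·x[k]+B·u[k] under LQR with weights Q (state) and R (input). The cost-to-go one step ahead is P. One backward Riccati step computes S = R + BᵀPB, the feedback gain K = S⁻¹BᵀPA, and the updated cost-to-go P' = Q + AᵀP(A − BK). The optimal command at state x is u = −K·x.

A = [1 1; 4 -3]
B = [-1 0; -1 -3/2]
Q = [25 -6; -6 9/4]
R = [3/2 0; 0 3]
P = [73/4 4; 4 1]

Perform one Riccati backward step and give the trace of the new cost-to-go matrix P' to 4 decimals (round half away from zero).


BᵀP = [-22.2500 -5.0000; -6.0000 -1.5000]
S = R + BᵀPB = [3/2 0; 0 3] + [27.2500 7.5000; 7.5000 2.2500] = [28.7500 7.5000; 7.5000 5.2500]
BᵀPA = [-42.2500 -7.2500; -12.0000 -1.5000]
K = S⁻¹·BᵀPA = [-1.3921 -0.2832; -0.2970 0.1188]
A−BK = [-0.3921 0.7168; 2.1624 -3.1050]
AᵀP(A−BK) = [3.8703 -0.2881; -0.2881 1.3752]
P' = Q + AᵀP(A−BK) = [28.8703 -6.2881; -6.2881 3.6252]
tr(P') = 32.4955

32.4955


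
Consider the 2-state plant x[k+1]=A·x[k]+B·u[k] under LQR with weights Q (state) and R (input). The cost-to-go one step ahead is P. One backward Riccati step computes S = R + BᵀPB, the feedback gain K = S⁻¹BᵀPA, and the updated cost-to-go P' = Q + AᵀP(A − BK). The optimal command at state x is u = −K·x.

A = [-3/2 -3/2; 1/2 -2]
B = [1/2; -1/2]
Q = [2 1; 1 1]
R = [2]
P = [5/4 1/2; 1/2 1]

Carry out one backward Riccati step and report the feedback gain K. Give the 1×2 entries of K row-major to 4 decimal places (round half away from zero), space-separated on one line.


BᵀP = [0.3750 -0.2500]
S = R + BᵀPB = [2] + [0.3125] = [2.3125]
BᵀPA = [-0.6875 -0.0625]
K = S⁻¹·BᵀPA = [-0.2973 -0.0270]
A−BK = [-1.3514 -1.4865; 0.3514 -2.0135]
AᵀP(A−BK) = [2.1081 2.9189; 2.9189 9.8108]
P' = Q + AᵀP(A−BK) = [4.1081 3.9189; 3.9189 10.8108]
tr(P') = 14.9189

-0.2973 -0.0270


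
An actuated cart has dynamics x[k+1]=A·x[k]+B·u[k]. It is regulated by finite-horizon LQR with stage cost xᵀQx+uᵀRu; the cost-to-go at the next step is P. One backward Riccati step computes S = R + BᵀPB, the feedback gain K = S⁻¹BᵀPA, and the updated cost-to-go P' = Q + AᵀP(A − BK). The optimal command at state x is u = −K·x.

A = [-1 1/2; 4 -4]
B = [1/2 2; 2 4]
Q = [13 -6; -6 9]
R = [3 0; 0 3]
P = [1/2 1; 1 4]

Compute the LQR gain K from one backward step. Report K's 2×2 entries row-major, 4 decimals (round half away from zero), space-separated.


0.3805 -0.3785 0.6159 -0.6462

BᵀP = [2.2500 8.5000; 5.0000 18.0000]
S = R + BᵀPB = [3 0; 0 3] + [18.1250 38.5000; 38.5000 82.0000] = [21.1250 38.5000; 38.5000 85.0000]
BᵀPA = [31.7500 -32.8750; 67.0000 -69.5000]
K = S⁻¹·BᵀPA = [0.3805 -0.3785; 0.6159 -0.6462]
A−BK = [-2.4220 1.9817; 0.7754 -0.6582]
AᵀP(A−BK) = [3.1544 -2.9366; -2.9366 2.7702]
P' = Q + AᵀP(A−BK) = [16.1544 -8.9366; -8.9366 11.7702]
tr(P') = 27.9246


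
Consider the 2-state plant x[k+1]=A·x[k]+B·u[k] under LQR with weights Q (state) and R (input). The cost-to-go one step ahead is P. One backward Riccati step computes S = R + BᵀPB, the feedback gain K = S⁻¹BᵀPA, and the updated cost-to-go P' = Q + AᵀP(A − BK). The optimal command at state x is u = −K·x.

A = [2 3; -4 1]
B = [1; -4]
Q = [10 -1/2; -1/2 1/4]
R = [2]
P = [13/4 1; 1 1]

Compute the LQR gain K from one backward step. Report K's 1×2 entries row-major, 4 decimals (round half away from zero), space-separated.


BᵀP = [-0.7500 -3.0000]
S = R + BᵀPB = [2] + [11.2500] = [13.2500]
BᵀPA = [10.5000 -5.2500]
K = S⁻¹·BᵀPA = [0.7925 -0.3962]
A−BK = [1.2075 3.3962; -0.8302 -0.5849]
AᵀP(A−BK) = [4.6792 9.6604; 9.6604 34.1698]
P' = Q + AᵀP(A−BK) = [14.6792 9.1604; 9.1604 34.4198]
tr(P') = 49.0991

0.7925 -0.3962


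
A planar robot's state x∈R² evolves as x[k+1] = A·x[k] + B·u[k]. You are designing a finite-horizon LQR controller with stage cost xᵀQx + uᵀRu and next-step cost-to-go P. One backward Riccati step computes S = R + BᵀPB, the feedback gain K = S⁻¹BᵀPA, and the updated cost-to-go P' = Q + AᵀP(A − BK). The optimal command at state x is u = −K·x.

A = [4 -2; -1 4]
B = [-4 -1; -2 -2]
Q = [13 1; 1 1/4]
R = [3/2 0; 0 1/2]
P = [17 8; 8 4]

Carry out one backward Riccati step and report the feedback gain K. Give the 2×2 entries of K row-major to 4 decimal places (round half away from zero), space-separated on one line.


-0.8084 0.4353 0.2532 -1.0594

BᵀP = [-84.0000 -40.0000; -33.0000 -16.0000]
S = R + BᵀPB = [3/2 0; 0 1/2] + [416.0000 164.0000; 164.0000 65.0000] = [417.5000 164.0000; 164.0000 65.5000]
BᵀPA = [-296.0000 8.0000; -116.0000 2.0000]
K = S⁻¹·BᵀPA = [-0.8084 0.4353; 0.2532 -1.0594]
A−BK = [1.0194 -1.3182; -2.1105 2.7518]
AᵀP(A−BK) = [2.0722 -2.0389; -2.0389 2.6363]
P' = Q + AᵀP(A−BK) = [15.0722 -1.0389; -1.0389 2.8863]
tr(P') = 17.9585


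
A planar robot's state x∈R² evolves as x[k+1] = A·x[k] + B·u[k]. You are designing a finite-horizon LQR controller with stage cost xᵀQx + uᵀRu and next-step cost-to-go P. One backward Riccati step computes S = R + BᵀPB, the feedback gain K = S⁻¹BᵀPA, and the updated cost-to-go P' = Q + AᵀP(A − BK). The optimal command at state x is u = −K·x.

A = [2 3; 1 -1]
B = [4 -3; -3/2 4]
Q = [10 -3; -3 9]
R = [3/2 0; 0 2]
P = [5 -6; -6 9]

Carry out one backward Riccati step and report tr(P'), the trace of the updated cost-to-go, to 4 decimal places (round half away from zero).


BᵀP = [29.0000 -37.5000; -39.0000 54.0000]
S = R + BᵀPB = [3/2 0; 0 2] + [172.2500 -237.0000; -237.0000 333.0000] = [173.7500 -237.0000; -237.0000 335.0000]
BᵀPA = [20.5000 124.5000; -24.0000 -171.0000]
K = S⁻¹·BᵀPA = [0.5790 0.5795; 0.3380 -0.1005]
A−BK = [0.6980 0.3807; 0.5166 0.2712]
AᵀP(A−BK) = [1.2421 0.7090; 0.7090 0.6715]
P' = Q + AᵀP(A−BK) = [11.2421 -2.2910; -2.2910 9.6715]
tr(P') = 20.9136

20.9136


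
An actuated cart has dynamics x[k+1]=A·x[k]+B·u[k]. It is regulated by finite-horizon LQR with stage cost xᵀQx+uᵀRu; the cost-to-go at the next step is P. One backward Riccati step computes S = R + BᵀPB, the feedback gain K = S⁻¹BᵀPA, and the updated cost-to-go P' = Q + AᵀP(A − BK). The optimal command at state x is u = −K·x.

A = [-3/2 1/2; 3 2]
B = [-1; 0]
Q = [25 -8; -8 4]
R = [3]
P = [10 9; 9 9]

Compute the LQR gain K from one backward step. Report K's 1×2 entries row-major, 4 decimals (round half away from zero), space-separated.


BᵀP = [-10.0000 -9.0000]
S = R + BᵀPB = [3] + [10.0000] = [13.0000]
BᵀPA = [-12.0000 -23.0000]
K = S⁻¹·BᵀPA = [-0.9231 -1.7692]
A−BK = [-2.4231 -1.2692; 3.0000 2.0000]
AᵀP(A−BK) = [11.4231 11.7692; 11.7692 15.8077]
P' = Q + AᵀP(A−BK) = [36.4231 3.7692; 3.7692 19.8077]
tr(P') = 56.2308

-0.9231 -1.7692


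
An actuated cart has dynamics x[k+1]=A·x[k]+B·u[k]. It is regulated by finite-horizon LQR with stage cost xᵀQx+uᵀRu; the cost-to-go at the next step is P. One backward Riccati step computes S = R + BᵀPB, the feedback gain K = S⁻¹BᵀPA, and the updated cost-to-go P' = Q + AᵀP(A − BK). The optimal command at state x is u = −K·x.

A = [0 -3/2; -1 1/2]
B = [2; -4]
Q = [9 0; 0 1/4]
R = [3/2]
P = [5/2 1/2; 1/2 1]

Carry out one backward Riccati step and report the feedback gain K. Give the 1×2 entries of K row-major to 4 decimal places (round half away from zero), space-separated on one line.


BᵀP = [3.0000 -3.0000]
S = R + BᵀPB = [3/2] + [18.0000] = [19.5000]
BᵀPA = [3.0000 -6.0000]
K = S⁻¹·BᵀPA = [0.1538 -0.3077]
A−BK = [-0.3077 -0.8846; -0.3846 -0.7308]
AᵀP(A−BK) = [0.5385 1.1731; 1.1731 3.2788]
P' = Q + AᵀP(A−BK) = [9.5385 1.1731; 1.1731 3.5288]
tr(P') = 13.0673

0.1538 -0.3077


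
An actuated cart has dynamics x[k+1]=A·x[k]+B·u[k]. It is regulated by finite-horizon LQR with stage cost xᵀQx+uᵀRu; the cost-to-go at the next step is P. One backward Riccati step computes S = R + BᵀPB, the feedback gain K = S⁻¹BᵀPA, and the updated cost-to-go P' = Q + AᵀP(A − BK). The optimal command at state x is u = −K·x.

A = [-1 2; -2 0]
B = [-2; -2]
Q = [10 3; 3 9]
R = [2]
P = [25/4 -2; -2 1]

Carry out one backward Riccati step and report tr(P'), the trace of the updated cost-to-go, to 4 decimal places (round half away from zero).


25.6333

BᵀP = [-8.5000 2.0000]
S = R + BᵀPB = [2] + [13.0000] = [15.0000]
BᵀPA = [4.5000 -17.0000]
K = S⁻¹·BᵀPA = [0.3000 -1.1333]
A−BK = [-0.4000 -0.2667; -1.4000 -2.2667]
AᵀP(A−BK) = [0.9000 0.6000; 0.6000 5.7333]
P' = Q + AᵀP(A−BK) = [10.9000 3.6000; 3.6000 14.7333]
tr(P') = 25.6333


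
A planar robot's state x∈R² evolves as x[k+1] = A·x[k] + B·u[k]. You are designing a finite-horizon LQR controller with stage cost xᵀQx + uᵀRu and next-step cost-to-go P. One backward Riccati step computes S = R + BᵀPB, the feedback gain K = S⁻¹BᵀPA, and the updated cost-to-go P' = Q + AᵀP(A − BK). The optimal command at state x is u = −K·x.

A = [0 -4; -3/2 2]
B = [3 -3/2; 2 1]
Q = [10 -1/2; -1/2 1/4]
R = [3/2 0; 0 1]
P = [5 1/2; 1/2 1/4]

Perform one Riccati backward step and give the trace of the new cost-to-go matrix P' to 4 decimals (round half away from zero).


BᵀP = [16.0000 2.0000; -7.0000 -0.5000]
S = R + BᵀPB = [3/2 0; 0 1] + [52.0000 -22.0000; -22.0000 10.0000] = [53.5000 -22.0000; -22.0000 11.0000]
BᵀPA = [-3.0000 -60.0000; 0.7500 27.0000]
K = S⁻¹·BᵀPA = [-0.1579 -0.6316; -0.2476 1.1914]
A−BK = [0.1023 -0.3182; -0.9366 2.0718]
AᵀP(A−BK) = [0.2745 -0.5383; -0.5383 2.9378]
P' = Q + AᵀP(A−BK) = [10.2745 -1.0383; -1.0383 3.1878]
tr(P') = 13.4623

13.4623


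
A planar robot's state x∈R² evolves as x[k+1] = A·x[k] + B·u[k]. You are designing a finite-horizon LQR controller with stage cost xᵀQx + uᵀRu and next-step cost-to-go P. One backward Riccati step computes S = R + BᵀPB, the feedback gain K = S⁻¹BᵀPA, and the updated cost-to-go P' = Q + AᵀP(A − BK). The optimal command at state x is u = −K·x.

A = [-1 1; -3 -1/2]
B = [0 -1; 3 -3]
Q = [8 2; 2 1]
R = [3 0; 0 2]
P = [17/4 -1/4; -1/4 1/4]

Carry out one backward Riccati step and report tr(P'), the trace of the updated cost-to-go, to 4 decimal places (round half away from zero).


12.7717

BᵀP = [-0.7500 0.7500; -3.5000 -0.5000]
S = R + BᵀPB = [3 0; 0 2] + [2.2500 -1.5000; -1.5000 5.0000] = [5.2500 -1.5000; -1.5000 7.0000]
BᵀPA = [-1.5000 -1.1250; 5.0000 -3.2500]
K = S⁻¹·BᵀPA = [-0.0870 -0.3696; 0.6957 -0.5435]
A−BK = [-0.3043 0.4565; -0.6522 -1.0217]
AᵀP(A−BK) = [1.3913 -1.0870; -1.0870 2.3804]
P' = Q + AᵀP(A−BK) = [9.3913 0.9130; 0.9130 3.3804]
tr(P') = 12.7717


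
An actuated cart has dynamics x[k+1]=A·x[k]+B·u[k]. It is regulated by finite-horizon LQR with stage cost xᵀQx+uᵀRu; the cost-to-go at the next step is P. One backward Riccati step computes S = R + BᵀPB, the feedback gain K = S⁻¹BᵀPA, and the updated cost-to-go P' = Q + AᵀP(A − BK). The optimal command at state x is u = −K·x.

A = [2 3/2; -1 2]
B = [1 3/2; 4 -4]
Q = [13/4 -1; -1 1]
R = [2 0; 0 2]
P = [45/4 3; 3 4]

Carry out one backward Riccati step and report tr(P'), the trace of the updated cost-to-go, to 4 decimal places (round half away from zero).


BᵀP = [23.2500 19.0000; 4.8750 -11.5000]
S = R + BᵀPB = [2 0; 0 2] + [99.2500 -41.1250; -41.1250 53.3125] = [101.2500 -41.1250; -41.1250 55.3125]
BᵀPA = [27.5000 72.8750; 21.2500 -15.6875]
K = S⁻¹·BᵀPA = [0.6127 0.8661; 0.8397 0.3603]
A−BK = [0.1278 0.0934; -0.0919 -0.0231]
AᵀP(A−BK) = [2.3079 1.7746; 1.7746 1.8473]
P' = Q + AᵀP(A−BK) = [5.5579 0.7746; 0.7746 2.8473]
tr(P') = 8.4052

8.4052


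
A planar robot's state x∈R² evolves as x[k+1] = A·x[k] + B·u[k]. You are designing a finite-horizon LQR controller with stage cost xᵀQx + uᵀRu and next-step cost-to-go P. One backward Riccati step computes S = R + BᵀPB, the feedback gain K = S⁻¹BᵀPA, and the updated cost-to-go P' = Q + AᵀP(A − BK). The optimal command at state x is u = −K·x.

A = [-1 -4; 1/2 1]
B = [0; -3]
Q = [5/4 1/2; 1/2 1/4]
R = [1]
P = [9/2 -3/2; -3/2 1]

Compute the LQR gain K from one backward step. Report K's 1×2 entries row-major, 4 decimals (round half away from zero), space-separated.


BᵀP = [4.5000 -3.0000]
S = R + BᵀPB = [1] + [9.0000] = [10.0000]
BᵀPA = [-6.0000 -21.0000]
K = S⁻¹·BᵀPA = [-0.6000 -2.1000]
A−BK = [-1.0000 -4.0000; -1.3000 -5.3000]
AᵀP(A−BK) = [2.6500 10.4000; 10.4000 40.9000]
P' = Q + AᵀP(A−BK) = [3.9000 10.9000; 10.9000 41.1500]
tr(P') = 45.0500

-0.6000 -2.1000


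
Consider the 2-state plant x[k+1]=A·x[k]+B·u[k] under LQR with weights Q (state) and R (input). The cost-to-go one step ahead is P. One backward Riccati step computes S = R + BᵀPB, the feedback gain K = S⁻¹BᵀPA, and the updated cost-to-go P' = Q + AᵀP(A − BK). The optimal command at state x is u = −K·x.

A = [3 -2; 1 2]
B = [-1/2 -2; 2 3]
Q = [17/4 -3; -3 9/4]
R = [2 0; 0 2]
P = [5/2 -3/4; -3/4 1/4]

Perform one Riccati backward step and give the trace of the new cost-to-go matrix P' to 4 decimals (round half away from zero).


9.5679

BᵀP = [-2.7500 0.8750; -7.2500 2.2500]
S = R + BᵀPB = [2 0; 0 2] + [3.1250 8.1250; 8.1250 21.2500] = [5.1250 8.1250; 8.1250 23.2500]
BᵀPA = [-7.3750 7.2500; -19.5000 19.0000]
K = S⁻¹·BᵀPA = [-0.2452 0.2670; -0.7530 0.7239]
A−BK = [1.3714 -0.4187; 3.7495 -0.7057]
AᵀP(A−BK) = [1.7577 -1.4149; -1.4149 1.3102]
P' = Q + AᵀP(A−BK) = [6.0077 -4.4149; -4.4149 3.5602]
tr(P') = 9.5679


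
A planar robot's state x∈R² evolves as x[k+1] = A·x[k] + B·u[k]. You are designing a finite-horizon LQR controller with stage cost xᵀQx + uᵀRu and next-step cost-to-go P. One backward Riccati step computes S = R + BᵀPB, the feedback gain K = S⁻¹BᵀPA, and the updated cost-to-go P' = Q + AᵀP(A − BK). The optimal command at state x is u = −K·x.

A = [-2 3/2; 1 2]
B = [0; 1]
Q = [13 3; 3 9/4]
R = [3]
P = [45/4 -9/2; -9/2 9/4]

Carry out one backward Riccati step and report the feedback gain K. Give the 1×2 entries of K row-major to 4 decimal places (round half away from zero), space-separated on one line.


BᵀP = [-4.5000 2.2500]
S = R + BᵀPB = [3] + [2.2500] = [5.2500]
BᵀPA = [11.2500 -2.2500]
K = S⁻¹·BᵀPA = [2.1429 -0.4286]
A−BK = [-2.0000 1.5000; -1.1429 2.4286]
AᵀP(A−BK) = [41.1429 -13.1786; -13.1786 6.3482]
P' = Q + AᵀP(A−BK) = [54.1429 -10.1786; -10.1786 8.5982]
tr(P') = 62.7411

2.1429 -0.4286


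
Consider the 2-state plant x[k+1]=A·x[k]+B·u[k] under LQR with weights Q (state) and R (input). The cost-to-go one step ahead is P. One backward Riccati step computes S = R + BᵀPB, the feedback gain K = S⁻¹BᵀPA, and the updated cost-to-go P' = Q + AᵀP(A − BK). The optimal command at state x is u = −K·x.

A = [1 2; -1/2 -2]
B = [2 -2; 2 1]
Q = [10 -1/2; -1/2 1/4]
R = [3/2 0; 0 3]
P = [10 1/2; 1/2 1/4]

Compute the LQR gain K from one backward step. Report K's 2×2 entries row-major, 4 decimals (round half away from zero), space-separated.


0.2186 0.3239 -0.2490 -0.5911

BᵀP = [21.0000 1.5000; -19.5000 -0.7500]
S = R + BᵀPB = [3/2 0; 0 3] + [45.0000 -40.5000; -40.5000 38.2500] = [46.5000 -40.5000; -40.5000 41.2500]
BᵀPA = [20.2500 39.0000; -19.1250 -37.5000]
K = S⁻¹·BᵀPA = [0.2186 0.3239; -0.2490 -0.5911]
A−BK = [0.0648 0.1700; -0.6883 -2.0567]
AᵀP(A−BK) = [0.3735 0.8866; 0.8866 2.2024]
P' = Q + AᵀP(A−BK) = [10.3735 0.3866; 0.3866 2.4524]
tr(P') = 12.8259


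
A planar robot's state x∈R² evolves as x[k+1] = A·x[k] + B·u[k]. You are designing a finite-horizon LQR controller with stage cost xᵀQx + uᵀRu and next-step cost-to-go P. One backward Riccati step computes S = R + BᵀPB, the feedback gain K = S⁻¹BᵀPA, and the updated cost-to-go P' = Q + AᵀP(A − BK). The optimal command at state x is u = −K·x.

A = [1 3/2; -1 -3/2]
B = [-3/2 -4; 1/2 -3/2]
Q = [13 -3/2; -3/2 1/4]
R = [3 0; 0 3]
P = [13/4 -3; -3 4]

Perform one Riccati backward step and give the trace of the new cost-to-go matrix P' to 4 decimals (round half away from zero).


BᵀP = [-6.3750 6.5000; -8.5000 6.0000]
S = R + BᵀPB = [3 0; 0 3] + [12.8125 15.7500; 15.7500 25.0000] = [15.8125 15.7500; 15.7500 28.0000]
BᵀPA = [-12.8750 -19.3125; -14.5000 -21.7500]
K = S⁻¹·BᵀPA = [-0.6787 -1.0180; -0.1361 -0.2042]
A−BK = [-0.5624 -0.8437; -0.8648 -1.2973]
AᵀP(A−BK) = [2.5387 3.8080; 3.8080 5.7120]
P' = Q + AᵀP(A−BK) = [15.5387 2.3080; 2.3080 5.9620]
tr(P') = 21.5007

21.5007


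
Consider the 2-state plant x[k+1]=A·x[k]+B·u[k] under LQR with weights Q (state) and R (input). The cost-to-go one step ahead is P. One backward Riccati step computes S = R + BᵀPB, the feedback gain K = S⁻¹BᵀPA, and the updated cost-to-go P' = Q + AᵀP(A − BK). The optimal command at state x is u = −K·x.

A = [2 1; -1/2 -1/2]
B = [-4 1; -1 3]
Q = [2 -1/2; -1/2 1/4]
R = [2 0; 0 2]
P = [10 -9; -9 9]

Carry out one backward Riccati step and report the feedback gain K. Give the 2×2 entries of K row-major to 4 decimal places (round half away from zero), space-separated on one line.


-0.5838 -0.3200 -0.3542 -0.2564

BᵀP = [-31.0000 27.0000; -17.0000 18.0000]
S = R + BᵀPB = [2 0; 0 2] + [97.0000 50.0000; 50.0000 37.0000] = [99.0000 50.0000; 50.0000 39.0000]
BᵀPA = [-75.5000 -44.5000; -43.0000 -26.0000]
K = S⁻¹·BᵀPA = [-0.5838 -0.3200; -0.3542 -0.2564]
A−BK = [0.0191 -0.0235; -0.0213 -0.0507]
AᵀP(A−BK) = [0.9475 0.5647; 0.5647 0.3435]
P' = Q + AᵀP(A−BK) = [2.9475 0.0647; 0.0647 0.5935]
tr(P') = 3.5410


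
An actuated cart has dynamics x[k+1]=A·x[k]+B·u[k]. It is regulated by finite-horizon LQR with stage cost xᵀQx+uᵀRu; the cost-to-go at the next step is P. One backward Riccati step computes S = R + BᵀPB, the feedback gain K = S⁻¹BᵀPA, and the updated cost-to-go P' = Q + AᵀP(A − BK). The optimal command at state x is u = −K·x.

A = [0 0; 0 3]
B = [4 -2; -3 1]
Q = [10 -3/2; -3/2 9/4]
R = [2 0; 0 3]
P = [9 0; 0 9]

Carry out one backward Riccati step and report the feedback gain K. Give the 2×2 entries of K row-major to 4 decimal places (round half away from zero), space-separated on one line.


BᵀP = [36.0000 -27.0000; -18.0000 9.0000]
S = R + BᵀPB = [2 0; 0 3] + [225.0000 -99.0000; -99.0000 45.0000] = [227.0000 -99.0000; -99.0000 48.0000]
BᵀPA = [0.0000 -81.0000; 0.0000 27.0000]
K = S⁻¹·BᵀPA = [0.0000 -1.1096; 0.0000 -1.7260]
A−BK = [0.0000 0.9863; 0.0000 1.3973]
AᵀP(A−BK) = [0.0000 0.0000; 0.0000 37.7260]
P' = Q + AᵀP(A−BK) = [10.0000 -1.5000; -1.5000 39.9760]
tr(P') = 49.9760

0.0000 -1.1096 0.0000 -1.7260


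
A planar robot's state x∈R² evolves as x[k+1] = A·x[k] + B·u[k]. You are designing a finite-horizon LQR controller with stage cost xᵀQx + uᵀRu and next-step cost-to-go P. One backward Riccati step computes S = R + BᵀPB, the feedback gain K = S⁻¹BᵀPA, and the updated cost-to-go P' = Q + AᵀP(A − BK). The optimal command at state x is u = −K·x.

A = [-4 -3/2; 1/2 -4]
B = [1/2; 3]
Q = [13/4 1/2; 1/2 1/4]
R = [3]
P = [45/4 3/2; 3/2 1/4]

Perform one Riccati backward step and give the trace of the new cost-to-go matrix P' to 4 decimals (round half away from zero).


BᵀP = [10.1250 1.5000]
S = R + BᵀPB = [3] + [9.5625] = [12.5625]
BᵀPA = [-39.7500 -21.1875]
K = S⁻¹·BᵀPA = [-3.1642 -1.6866]
A−BK = [-2.4179 -0.6567; 9.9925 1.0597]
AᵀP(A−BK) = [48.2864 22.8340; 22.8340 11.5784]
P' = Q + AᵀP(A−BK) = [51.5364 23.3340; 23.3340 11.8284]
tr(P') = 63.3647

63.3647


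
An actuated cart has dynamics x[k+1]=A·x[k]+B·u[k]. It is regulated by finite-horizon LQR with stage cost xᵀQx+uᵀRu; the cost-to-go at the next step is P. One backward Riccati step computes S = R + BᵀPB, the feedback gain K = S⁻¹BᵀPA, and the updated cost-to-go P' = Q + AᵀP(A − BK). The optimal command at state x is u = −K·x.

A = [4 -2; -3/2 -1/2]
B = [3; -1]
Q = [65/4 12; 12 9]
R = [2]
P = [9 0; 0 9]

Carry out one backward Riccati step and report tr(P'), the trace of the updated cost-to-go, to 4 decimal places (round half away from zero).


BᵀP = [27.0000 -9.0000]
S = R + BᵀPB = [2] + [90.0000] = [92.0000]
BᵀPA = [121.5000 -49.5000]
K = S⁻¹·BᵀPA = [1.3207 -0.5380]
A−BK = [0.0380 -0.3859; -0.1793 -1.0380]
AᵀP(A−BK) = [3.7908 0.1223; 0.1223 11.6168]
P' = Q + AᵀP(A−BK) = [20.0408 12.1223; 12.1223 20.6168]
tr(P') = 40.6576

40.6576


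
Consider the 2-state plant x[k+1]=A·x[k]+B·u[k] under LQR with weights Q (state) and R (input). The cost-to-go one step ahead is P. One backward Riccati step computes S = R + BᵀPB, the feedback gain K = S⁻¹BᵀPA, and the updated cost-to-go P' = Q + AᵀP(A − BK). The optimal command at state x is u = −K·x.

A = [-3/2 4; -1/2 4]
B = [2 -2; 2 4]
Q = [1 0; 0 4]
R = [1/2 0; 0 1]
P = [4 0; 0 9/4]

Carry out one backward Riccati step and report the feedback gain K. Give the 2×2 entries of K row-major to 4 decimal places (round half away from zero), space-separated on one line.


-0.5716 1.9607 0.1631 0.0015

BᵀP = [8.0000 4.5000; -8.0000 9.0000]
S = R + BᵀPB = [1/2 0; 0 1] + [25.0000 2.0000; 2.0000 52.0000] = [25.5000 2.0000; 2.0000 53.0000]
BᵀPA = [-14.2500 50.0000; 7.5000 4.0000]
K = S⁻¹·BᵀPA = [-0.5716 1.9607; 0.1631 0.0015]
A−BK = [-0.0306 0.0816; -0.0091 0.0727]
AᵀP(A−BK) = [0.1939 -0.5716; -0.5716 1.9607]
P' = Q + AᵀP(A−BK) = [1.1939 -0.5716; -0.5716 5.9607]
tr(P') = 7.1546


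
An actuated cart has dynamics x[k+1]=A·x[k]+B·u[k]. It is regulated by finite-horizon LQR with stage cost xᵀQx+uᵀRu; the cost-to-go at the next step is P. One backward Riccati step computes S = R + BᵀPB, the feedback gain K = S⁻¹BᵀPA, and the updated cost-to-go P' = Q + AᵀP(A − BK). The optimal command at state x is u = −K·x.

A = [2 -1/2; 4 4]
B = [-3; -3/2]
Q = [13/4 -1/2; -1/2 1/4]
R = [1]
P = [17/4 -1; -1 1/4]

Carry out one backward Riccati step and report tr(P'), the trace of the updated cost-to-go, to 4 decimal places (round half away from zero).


BᵀP = [-11.2500 2.6250]
S = R + BᵀPB = [1] + [29.8125] = [30.8125]
BᵀPA = [-12.0000 16.1250]
K = S⁻¹·BᵀPA = [-0.3895 0.5233]
A−BK = [0.8316 1.0700; 3.4158 4.7850]
AᵀP(A−BK) = [0.3266 0.0299; 0.0299 0.6239]
P' = Q + AᵀP(A−BK) = [3.5766 -0.4701; -0.4701 0.8739]
tr(P') = 4.4504

4.4504


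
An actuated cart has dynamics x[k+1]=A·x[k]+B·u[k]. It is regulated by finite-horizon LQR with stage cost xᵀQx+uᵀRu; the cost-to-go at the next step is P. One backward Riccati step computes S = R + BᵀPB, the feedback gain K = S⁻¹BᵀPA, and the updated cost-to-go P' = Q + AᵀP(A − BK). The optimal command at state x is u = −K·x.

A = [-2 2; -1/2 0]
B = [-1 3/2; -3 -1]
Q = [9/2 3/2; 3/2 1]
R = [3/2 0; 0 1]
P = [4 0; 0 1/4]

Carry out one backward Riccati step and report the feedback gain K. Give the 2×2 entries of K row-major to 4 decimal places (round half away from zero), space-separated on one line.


0.4530 -0.3663 -0.9265 0.9831

BᵀP = [-4.0000 -0.7500; 6.0000 -0.2500]
S = R + BᵀPB = [3/2 0; 0 1] + [6.2500 -5.2500; -5.2500 9.2500] = [7.7500 -5.2500; -5.2500 10.2500]
BᵀPA = [8.3750 -8.0000; -11.8750 12.0000]
K = S⁻¹·BᵀPA = [0.4530 -0.3663; -0.9265 0.9831]
A−BK = [-0.1572 0.1590; -0.0675 -0.1157]
AᵀP(A−BK) = [1.2663 -1.2578; -1.2578 1.2723]
P' = Q + AᵀP(A−BK) = [5.7663 0.2422; 0.2422 2.2723]
tr(P') = 8.0386
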